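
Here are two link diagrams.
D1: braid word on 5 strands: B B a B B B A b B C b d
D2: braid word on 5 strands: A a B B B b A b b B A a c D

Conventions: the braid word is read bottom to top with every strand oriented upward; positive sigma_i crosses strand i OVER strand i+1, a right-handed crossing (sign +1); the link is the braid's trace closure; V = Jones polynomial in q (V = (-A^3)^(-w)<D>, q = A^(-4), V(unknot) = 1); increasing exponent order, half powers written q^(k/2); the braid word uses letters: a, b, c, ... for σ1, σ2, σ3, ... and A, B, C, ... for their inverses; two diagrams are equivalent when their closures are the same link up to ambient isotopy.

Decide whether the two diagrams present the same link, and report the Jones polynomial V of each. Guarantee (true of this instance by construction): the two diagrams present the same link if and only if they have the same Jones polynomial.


equivalent: no
D1 (bracket A^-8 + 1 - A^4; 12 crossings at w = -4): V = -q^-4 + q^-3 + q^-1
D2 (bracket A^-6; 14 crossings at w = -2): V = 1
key observation: 2 values of V(q) split the 2 diagrams


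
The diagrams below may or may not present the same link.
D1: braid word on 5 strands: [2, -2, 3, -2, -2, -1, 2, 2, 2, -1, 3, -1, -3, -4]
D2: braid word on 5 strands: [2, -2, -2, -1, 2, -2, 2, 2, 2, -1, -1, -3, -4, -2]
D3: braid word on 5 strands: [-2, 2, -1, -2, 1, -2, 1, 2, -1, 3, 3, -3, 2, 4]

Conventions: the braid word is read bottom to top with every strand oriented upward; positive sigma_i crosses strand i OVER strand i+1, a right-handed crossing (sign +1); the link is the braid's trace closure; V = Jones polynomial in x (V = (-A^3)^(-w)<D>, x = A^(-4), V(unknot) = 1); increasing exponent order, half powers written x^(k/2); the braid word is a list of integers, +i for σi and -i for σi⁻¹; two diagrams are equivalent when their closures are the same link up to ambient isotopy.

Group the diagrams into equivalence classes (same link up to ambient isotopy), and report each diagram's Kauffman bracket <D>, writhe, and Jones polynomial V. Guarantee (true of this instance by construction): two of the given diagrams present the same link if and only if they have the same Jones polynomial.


equivalence classes: {D1, D2} | {D3}
D1 (bracket -A^-10 + 2A^-6 - A^-2 + 2A^2 - A^6 + A^10 - A^14; 14 crossings at w = -2): V = -x^-5 + x^-4 - x^-3 + 2x^-2 - x^-1 + 2 - x
V(D2) = -x^-5 + x^-4 - x^-3 + 2x^-2 - x^-1 + 2 - x  (w -4, c 14, <D> = -A^-16 + 2A^-12 - A^-8 + 2A^-4 - 1 + A^4 - A^8)
D3 (bracket -A^-6 + A^-2 - A^2 + 3A^6 - A^10 + A^14 - A^18; 14 crossings at w = +2): V = -x^-3 + x^-2 - x^-1 + 3 - x + x^2 - x^3
key observation: 2 values of V(x) split the 3 diagrams


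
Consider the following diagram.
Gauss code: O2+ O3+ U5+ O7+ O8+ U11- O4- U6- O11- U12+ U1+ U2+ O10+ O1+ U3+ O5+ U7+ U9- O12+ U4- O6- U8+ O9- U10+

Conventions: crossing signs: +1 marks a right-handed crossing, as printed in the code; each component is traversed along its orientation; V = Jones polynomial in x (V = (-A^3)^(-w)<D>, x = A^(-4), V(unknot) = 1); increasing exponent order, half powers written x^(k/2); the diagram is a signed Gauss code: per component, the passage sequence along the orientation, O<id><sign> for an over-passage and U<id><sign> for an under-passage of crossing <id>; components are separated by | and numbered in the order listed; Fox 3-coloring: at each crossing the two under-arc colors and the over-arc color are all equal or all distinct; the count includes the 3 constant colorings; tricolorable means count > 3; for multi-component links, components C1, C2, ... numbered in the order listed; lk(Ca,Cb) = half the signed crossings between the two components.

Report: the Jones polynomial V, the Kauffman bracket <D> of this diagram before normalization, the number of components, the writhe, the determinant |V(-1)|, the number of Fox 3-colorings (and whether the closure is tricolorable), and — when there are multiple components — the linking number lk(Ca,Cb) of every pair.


Jones polynomial: V(x) = -x^-2 + 2x^-1 - 3 + 6x - 7x^2 + 8x^3 - 7x^4 + 6x^5 - 4x^6 + 2x^7 - x^8
<D> = -A^-20 + 2A^-16 - 4A^-12 + 6A^-8 - 7A^-4 + 8 - 7A^4 + 6A^8 - 3A^12 + 2A^16 - A^20; writhe +4
components 1, writhe +4 (12 crossings)
3-colorings: 3 of 3^12, det 47 — not tricolorable
note: |V(-1)| = 47: so not tricolorable, since 3 does not divide 47


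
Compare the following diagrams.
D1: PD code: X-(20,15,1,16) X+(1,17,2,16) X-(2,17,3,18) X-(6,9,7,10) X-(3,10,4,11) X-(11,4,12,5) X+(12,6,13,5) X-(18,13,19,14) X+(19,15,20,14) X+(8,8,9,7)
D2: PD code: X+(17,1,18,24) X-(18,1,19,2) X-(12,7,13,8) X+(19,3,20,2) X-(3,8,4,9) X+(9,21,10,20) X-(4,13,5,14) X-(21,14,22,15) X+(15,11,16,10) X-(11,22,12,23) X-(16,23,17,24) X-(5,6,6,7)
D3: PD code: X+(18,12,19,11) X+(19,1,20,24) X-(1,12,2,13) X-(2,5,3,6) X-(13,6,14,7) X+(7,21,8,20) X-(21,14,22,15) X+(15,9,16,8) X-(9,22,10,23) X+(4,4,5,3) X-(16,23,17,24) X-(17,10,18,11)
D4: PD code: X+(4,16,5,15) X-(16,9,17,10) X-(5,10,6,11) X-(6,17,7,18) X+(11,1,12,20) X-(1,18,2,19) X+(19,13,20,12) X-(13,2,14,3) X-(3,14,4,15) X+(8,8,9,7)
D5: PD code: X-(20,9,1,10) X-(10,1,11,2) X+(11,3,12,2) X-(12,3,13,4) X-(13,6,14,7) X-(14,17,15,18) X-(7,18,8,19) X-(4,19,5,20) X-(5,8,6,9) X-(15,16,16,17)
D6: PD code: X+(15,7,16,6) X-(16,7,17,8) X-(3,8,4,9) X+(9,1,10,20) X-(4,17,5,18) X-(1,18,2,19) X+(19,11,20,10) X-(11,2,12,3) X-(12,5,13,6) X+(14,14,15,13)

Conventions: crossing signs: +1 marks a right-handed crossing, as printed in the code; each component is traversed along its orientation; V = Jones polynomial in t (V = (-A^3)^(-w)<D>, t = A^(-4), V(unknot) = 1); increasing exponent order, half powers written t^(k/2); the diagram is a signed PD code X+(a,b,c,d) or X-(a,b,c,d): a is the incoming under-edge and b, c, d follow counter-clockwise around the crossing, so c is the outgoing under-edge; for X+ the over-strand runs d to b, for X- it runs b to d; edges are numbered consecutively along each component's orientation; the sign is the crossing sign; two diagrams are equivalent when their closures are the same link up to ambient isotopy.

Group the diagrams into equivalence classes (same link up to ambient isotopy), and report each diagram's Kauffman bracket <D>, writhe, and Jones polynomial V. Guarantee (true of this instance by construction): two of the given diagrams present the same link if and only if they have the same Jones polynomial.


classes: {D1} | {D2, D3, D4, D6} | {D5}
V(D1) = 1  [10 crossings, <D> = A^-6, w = -2]
V(D2) = t^-5 - 2t^-4 + 2t^-3 - 2t^-2 + 2t^-1 - 1 + t  (w -4, c 12, <D> = A^-16 - A^-12 + 2A^-8 - 2A^-4 + 2 - 2A^4 + A^8)
V(D3) = t^-5 - 2t^-4 + 2t^-3 - 2t^-2 + 2t^-1 - 1 + t  [12 crossings, <D> = A^-10 - A^-6 + 2A^-2 - 2A^2 + 2A^6 - 2A^10 + A^14, w = -2]
V(D4) = t^-5 - 2t^-4 + 2t^-3 - 2t^-2 + 2t^-1 - 1 + t  [10 crossings, <D> = A^-10 - A^-6 + 2A^-2 - 2A^2 + 2A^6 - 2A^10 + A^14, w = -2]
D5 (bracket A^-16 + A^-8 - A^-4 + 1 - A^4; 10 crossings at w = -8): V = -t^-7 + t^-6 - t^-5 + t^-4 + t^-2
V(D6) = t^-5 - 2t^-4 + 2t^-3 - 2t^-2 + 2t^-1 - 1 + t  [10 crossings, <D> = A^-10 - A^-6 + 2A^-2 - 2A^2 + 2A^6 - 2A^10 + A^14, w = -2]
note: V(t) takes 3 values over 6 diagrams, fixing the grouping


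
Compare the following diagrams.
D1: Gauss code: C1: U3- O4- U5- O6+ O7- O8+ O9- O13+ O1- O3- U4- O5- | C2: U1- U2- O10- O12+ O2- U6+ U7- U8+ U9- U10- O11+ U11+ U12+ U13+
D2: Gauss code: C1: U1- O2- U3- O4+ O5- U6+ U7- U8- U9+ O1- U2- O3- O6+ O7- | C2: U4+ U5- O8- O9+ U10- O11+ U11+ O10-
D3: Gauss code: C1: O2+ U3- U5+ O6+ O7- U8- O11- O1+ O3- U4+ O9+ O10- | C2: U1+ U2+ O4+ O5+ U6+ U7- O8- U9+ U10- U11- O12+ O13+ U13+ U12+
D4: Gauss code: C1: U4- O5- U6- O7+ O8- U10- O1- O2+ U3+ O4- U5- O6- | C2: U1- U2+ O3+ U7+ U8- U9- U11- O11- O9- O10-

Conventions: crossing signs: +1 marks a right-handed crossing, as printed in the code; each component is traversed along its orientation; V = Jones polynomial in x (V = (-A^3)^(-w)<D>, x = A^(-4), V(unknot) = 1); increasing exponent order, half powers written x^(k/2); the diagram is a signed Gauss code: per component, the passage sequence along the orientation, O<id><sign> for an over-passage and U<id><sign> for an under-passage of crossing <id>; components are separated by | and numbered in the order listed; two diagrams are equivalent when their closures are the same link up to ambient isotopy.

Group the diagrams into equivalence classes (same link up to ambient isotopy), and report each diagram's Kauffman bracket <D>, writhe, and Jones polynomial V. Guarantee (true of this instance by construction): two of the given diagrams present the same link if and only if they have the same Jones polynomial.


classes: {D1, D2, D4} | {D3}
V(D1) = x^(-9/2) - x^(-5/2) - x^(-3/2) - x^(-1/2)  [13 crossings, <D> = A^-7 + A^-3 + A - A^9, w = -3]
V(D2) = x^(-9/2) - x^(-5/2) - x^(-3/2) - x^(-1/2)  (w -3, c 11, <D> = A^-7 + A^-3 + A - A^9)
V(D3) = -x^(1/2) - x^(5/2)  [13 crossings, <D> = A^-1 + A^7, w = +3]
V(D4) = x^(-9/2) - x^(-5/2) - x^(-3/2) - x^(-1/2)  (w -5, c 11, <D> = A^-13 + A^-9 + A^-5 - A^3)
note: 2 values of V(x) split the 4 diagrams


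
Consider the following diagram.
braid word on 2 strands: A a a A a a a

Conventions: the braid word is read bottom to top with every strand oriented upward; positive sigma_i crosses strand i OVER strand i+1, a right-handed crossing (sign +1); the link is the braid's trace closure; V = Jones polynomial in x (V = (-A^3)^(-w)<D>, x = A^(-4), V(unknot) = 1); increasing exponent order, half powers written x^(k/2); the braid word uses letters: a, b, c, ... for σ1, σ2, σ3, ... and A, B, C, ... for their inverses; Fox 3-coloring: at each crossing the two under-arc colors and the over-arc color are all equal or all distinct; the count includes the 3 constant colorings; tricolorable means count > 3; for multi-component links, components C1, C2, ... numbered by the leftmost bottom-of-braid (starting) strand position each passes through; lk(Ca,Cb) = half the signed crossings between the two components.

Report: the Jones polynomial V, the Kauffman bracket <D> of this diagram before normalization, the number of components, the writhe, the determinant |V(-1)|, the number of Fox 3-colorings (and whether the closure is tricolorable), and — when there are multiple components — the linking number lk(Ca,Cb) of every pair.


Jones polynomial: V(x) = x + x^3 - x^4
<D> = A^-7 - A^-3 - A^5; writhe +3
components 1, writhe +3 (7 crossings)
3-colorings: 9 of 3^7, det 3 — tricolorable
note: |V(-1)| = 3: so tricolorable, since 3 divides 3


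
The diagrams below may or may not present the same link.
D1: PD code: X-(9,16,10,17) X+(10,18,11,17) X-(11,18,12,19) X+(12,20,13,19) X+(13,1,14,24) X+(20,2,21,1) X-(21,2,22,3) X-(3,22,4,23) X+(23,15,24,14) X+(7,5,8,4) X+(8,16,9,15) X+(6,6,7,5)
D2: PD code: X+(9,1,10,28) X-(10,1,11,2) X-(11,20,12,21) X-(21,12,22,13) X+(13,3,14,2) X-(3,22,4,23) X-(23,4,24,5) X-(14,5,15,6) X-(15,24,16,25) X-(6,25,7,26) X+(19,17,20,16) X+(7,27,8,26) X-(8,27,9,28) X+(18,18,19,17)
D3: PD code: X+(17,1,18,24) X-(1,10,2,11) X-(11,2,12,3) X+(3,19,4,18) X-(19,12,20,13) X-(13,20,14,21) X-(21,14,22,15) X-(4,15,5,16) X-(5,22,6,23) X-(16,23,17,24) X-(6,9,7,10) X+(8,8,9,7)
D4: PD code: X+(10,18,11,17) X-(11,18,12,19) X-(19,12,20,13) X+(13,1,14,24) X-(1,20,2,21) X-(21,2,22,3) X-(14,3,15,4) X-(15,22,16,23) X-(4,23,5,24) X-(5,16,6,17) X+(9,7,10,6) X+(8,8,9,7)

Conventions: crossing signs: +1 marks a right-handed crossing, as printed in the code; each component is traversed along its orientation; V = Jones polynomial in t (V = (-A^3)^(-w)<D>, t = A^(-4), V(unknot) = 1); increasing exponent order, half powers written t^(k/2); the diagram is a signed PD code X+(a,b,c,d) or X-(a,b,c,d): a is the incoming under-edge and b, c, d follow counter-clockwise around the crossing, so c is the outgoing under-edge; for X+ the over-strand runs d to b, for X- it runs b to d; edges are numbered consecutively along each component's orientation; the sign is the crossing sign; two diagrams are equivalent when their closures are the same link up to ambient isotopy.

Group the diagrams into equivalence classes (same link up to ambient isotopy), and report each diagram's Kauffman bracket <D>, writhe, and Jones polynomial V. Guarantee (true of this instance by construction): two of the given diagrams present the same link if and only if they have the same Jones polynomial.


equivalence classes: {D1} | {D2, D3, D4}
D1 (bracket A^12; 12 crossings at w = +4): V = 1
V(D2) = t^-8 - 2t^-7 + t^-6 - 2t^-5 + 2t^-4 + t^-2  [14 crossings, <D> = A^-4 + 2A^4 - 2A^8 + A^12 - 2A^16 + A^20, w = -4]
V(D3) = t^-8 - 2t^-7 + t^-6 - 2t^-5 + 2t^-4 + t^-2  (w -6, c 12, <D> = A^-10 + 2A^-2 - 2A^2 + A^6 - 2A^10 + A^14)
D4 (bracket A^-4 + 2A^4 - 2A^8 + A^12 - 2A^16 + A^20; 12 crossings at w = -4): V = t^-8 - 2t^-7 + t^-6 - 2t^-5 + 2t^-4 + t^-2
observation: 2 classes among 4 diagrams; unequal V(t) rules out equality


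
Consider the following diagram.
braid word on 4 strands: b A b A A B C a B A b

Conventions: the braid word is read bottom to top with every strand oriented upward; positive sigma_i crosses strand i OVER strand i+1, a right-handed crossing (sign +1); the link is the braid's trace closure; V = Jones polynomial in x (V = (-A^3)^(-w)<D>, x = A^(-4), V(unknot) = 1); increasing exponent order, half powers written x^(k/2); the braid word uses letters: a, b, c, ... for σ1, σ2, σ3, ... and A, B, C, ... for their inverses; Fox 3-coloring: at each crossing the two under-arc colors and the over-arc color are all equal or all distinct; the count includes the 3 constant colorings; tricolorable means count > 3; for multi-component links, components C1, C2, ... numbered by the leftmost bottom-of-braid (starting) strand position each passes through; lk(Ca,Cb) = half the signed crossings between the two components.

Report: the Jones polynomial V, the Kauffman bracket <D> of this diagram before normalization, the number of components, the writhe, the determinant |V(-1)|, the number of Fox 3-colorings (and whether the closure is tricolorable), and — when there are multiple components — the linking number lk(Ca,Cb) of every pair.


V = x^-6 - 2x^-5 + 2x^-4 - 3x^-3 + 4x^-2 - 3x^-1 + 3 - 2x + x^2
<D> = -A^-17 + 2A^-13 - 3A^-9 + 3A^-5 - 4A^-1 + 3A^3 - 2A^7 + 2A^11 - A^15 (w = -3)
1 component over 11 crossings, w = -3
9 Fox colorings among 3^11, |V(-1)| = 21: tricolorable
why: |V(-1)| = 21: so tricolorable, since 3 divides 21


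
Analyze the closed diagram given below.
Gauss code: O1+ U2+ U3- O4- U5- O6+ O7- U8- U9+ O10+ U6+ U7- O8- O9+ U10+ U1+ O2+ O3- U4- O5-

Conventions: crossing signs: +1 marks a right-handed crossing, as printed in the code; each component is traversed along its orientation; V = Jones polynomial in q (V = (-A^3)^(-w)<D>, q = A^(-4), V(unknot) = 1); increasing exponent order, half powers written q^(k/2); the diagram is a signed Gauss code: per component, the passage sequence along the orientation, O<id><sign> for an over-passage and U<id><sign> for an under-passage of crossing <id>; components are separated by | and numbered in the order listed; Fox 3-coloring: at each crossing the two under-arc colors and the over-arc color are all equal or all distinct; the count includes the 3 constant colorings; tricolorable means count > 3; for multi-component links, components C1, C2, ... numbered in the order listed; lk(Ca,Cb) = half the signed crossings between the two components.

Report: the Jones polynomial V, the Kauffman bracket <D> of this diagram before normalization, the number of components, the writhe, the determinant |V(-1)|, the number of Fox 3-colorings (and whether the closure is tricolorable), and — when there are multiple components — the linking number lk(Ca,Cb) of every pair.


V(q) = 1
bracket: 1, w = 0
1 component, writhe 0, over 10 crossings
det 1, colorings 3 of 3^10 — not tricolorable
observation: det 1 = |V(-1)|; not divisible by 3, so not tricolorable


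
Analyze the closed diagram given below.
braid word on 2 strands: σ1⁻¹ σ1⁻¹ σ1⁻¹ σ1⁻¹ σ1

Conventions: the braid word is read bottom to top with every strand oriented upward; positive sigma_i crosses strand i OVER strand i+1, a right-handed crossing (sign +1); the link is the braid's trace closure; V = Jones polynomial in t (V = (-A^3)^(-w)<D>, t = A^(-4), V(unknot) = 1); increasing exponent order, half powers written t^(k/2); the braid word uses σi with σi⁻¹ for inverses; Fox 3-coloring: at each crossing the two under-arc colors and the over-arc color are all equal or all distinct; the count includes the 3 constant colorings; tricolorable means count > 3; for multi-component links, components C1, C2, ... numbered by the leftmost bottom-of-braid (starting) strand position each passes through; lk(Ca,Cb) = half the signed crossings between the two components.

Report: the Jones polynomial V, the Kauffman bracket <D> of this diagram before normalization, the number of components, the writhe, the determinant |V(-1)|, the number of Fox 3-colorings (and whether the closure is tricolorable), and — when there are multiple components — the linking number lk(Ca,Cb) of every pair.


V = -t^-4 + t^-3 + t^-1
<D> = -A^-5 - A^3 + A^7 (w = -3)
1 component over 5 crossings, w = -3
9 Fox colorings among 3^5, |V(-1)| = 3: tricolorable
why: |V(-1)| = 3: so tricolorable, since 3 divides 3


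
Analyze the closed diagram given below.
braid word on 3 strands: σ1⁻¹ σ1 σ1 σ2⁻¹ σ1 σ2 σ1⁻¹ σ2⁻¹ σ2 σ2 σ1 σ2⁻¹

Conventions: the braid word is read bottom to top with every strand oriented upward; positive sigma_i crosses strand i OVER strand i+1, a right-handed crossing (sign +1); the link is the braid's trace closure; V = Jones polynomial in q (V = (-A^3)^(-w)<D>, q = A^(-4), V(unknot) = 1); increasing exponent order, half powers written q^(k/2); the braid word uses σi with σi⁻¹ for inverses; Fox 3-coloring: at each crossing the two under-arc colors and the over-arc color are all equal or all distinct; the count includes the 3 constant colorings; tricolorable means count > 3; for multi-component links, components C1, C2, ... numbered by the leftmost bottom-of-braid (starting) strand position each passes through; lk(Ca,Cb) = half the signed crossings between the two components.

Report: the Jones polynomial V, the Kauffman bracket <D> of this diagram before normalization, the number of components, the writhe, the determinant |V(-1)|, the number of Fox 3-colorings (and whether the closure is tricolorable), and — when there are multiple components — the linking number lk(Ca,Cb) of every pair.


V(q) = -q^-1 + 2 - q + 2q^2 - q^3 + q^4 - q^5
bracket: -A^-14 + A^-10 - A^-6 + 2A^-2 - A^2 + 2A^6 - A^10, w = +2
1 component, writhe +2, over 12 crossings
det 9, colorings 9 of 3^12 — tricolorable
observation: V spans 6 powers of q: at least 6 crossings in any diagram


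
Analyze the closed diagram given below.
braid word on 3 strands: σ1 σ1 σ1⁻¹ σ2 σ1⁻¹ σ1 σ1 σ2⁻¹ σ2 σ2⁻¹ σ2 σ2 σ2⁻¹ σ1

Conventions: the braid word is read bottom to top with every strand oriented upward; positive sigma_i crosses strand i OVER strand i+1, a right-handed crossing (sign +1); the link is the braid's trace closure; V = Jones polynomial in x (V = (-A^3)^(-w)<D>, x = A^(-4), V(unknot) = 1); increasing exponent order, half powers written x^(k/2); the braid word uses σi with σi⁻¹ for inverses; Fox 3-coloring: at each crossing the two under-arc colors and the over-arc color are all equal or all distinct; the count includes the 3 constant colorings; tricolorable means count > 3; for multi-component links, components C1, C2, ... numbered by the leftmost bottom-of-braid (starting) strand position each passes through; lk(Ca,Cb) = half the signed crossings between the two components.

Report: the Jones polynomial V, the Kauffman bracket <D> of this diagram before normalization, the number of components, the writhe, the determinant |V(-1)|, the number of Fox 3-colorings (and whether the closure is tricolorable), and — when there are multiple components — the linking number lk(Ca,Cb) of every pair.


Jones polynomial: V(x) = x + x^3 - x^4
<D> = -A^-4 + 1 + A^8; writhe +4
components 1, writhe +4 (14 crossings)
3-colorings: 9 of 3^14, det 3 — tricolorable
note: |V(-1)| = 3: so tricolorable, since 3 divides 3


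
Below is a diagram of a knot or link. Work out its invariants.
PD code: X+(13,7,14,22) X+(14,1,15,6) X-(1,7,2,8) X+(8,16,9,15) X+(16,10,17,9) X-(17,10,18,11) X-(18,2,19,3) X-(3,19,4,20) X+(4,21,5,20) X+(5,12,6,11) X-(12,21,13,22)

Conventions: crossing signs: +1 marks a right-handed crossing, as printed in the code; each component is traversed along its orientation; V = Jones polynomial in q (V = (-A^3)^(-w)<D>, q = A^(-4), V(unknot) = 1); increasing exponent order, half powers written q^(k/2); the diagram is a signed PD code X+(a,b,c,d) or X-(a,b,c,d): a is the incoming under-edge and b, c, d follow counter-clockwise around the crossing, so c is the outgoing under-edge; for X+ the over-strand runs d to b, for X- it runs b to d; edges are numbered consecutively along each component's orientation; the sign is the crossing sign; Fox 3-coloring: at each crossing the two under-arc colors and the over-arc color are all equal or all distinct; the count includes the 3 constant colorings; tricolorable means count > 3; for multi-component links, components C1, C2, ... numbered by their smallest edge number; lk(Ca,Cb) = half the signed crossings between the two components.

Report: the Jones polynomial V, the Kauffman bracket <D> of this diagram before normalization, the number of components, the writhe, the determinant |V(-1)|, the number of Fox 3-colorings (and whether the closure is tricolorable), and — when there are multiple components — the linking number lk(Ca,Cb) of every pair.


Jones polynomial: V(q) = -q^(-3/2) + q^(-1/2) - 2q^(1/2) + q^(3/2) - 2q^(5/2) + q^(7/2)
<D> = -A^-11 + 2A^-7 - A^-3 + 2A - A^5 + A^9; writhe +1
components 2, writhe +1 (11 crossings)
linking number lk(C1,C2) = 0
3-colorings: 3 of 3^11, det 8 — not tricolorable
note: det 8 = |V(-1)|; not divisible by 3, so not tricolorable


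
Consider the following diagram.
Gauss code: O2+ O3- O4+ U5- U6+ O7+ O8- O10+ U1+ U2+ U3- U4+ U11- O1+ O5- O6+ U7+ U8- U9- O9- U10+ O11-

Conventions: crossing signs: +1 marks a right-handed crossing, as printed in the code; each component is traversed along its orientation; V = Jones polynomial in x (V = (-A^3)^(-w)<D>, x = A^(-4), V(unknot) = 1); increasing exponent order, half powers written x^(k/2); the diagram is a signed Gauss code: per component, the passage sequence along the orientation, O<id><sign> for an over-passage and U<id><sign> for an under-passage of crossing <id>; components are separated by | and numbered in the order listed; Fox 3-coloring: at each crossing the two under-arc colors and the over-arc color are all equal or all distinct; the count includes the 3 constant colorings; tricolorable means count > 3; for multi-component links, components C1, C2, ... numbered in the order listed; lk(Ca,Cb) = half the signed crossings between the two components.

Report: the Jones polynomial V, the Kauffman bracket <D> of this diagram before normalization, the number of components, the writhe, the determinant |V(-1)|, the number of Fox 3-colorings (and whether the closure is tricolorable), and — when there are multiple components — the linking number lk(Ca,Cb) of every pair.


Jones polynomial: V(x) = 1
<D> = -A^3; writhe +1
components 1, writhe +1 (11 crossings)
3-colorings: 3 of 3^11, det 1 — not tricolorable
note: det 1 = |V(-1)|; not divisible by 3, so not tricolorable


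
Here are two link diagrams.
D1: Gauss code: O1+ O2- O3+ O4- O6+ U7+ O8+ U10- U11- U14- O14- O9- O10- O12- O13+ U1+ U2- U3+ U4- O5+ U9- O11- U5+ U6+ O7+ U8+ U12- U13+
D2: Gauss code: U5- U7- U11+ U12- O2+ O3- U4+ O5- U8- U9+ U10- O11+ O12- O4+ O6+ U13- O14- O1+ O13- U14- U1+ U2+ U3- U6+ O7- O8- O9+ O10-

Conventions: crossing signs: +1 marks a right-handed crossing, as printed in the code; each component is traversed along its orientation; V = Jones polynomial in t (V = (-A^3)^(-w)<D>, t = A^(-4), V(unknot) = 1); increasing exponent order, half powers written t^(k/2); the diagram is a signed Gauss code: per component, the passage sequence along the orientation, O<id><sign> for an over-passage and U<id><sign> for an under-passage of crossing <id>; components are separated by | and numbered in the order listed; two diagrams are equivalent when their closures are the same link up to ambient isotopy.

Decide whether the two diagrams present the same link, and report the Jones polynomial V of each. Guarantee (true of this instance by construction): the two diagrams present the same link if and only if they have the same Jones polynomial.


equivalent: no
D1 (bracket -A^-16 + A^-12 + A^-4; 14 crossings at w = 0): V = t + t^3 - t^4
D2 (bracket A^-6; 14 crossings at w = -2): V = 1
key observation: 2 classes among 2 diagrams; unequal V(t) rules out equality


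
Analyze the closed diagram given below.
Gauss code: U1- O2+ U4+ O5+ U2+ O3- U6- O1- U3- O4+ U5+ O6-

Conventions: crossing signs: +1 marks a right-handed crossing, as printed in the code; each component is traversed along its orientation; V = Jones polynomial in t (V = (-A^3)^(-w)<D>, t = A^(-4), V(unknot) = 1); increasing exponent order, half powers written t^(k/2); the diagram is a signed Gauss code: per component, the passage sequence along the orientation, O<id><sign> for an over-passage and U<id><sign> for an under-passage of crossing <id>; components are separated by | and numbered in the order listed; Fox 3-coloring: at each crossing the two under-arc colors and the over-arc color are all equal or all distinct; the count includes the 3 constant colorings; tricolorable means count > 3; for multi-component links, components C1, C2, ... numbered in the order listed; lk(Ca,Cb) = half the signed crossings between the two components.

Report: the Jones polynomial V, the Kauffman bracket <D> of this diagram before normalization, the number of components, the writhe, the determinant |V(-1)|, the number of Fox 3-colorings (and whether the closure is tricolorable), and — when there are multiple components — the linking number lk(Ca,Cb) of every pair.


V = -t^-3 + 2t^-2 - 2t^-1 + 3 - 2t + 2t^2 - t^3
<D> = -A^-12 + 2A^-8 - 2A^-4 + 3 - 2A^4 + 2A^8 - A^12 (w = 0)
1 component over 6 crossings, w = 0
3 Fox colorings among 3^6, |V(-1)| = 13: not tricolorable
why: w = 0 shifts under R1 moves; the (-A^3)^(0) factor cancels that in V


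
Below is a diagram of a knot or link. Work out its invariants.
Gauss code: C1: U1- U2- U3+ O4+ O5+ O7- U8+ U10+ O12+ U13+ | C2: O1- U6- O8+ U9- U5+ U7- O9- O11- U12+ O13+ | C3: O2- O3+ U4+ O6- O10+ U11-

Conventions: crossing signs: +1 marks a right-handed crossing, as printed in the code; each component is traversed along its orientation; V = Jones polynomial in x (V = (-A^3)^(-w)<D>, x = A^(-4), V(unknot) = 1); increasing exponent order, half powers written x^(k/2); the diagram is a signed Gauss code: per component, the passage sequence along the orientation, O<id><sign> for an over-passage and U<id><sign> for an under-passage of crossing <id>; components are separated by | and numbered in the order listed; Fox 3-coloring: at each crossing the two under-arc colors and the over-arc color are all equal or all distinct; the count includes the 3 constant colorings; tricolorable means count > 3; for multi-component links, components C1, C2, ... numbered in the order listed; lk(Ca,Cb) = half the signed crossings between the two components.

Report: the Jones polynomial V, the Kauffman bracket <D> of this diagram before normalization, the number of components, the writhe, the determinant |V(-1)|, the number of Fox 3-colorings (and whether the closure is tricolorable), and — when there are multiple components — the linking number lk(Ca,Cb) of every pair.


Jones polynomial: V(x) = 2 + x^2 + x^4
<D> = -A^-13 - A^-5 - 2A^3; writhe +1
components 3, writhe +1 (13 crossings)
linking number lk(C1,C2) = +1
lk(C1,C3): +1
lk(C2,C3) = -1
3-colorings: 3 of 3^13, det 4 — not tricolorable
note: summing lk over 3 pairs gives +1


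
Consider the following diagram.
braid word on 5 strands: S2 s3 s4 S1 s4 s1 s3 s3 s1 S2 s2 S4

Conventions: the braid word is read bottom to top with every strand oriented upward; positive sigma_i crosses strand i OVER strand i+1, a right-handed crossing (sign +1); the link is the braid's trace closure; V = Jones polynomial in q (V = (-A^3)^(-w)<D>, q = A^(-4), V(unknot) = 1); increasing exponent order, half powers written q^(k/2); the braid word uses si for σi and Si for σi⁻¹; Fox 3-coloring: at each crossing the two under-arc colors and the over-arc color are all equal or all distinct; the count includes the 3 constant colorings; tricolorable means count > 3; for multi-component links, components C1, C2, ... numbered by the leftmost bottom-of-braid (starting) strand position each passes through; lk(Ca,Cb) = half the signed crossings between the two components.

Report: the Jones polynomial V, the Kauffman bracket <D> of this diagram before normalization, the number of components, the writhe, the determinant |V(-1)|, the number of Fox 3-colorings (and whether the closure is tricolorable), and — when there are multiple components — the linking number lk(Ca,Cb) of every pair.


Jones polynomial: V(q) = q - q^2 + 2q^3 - q^4 + q^5 - q^6
<D> = -A^-12 + A^-8 - A^-4 + 2 - A^4 + A^8; writhe +4
components 1, writhe +4 (12 crossings)
3-colorings: 3 of 3^12, det 7 — not tricolorable
note: w = +4 (over 12 crossings) is diagram-only; (-A^3)^(-4) removes it from V


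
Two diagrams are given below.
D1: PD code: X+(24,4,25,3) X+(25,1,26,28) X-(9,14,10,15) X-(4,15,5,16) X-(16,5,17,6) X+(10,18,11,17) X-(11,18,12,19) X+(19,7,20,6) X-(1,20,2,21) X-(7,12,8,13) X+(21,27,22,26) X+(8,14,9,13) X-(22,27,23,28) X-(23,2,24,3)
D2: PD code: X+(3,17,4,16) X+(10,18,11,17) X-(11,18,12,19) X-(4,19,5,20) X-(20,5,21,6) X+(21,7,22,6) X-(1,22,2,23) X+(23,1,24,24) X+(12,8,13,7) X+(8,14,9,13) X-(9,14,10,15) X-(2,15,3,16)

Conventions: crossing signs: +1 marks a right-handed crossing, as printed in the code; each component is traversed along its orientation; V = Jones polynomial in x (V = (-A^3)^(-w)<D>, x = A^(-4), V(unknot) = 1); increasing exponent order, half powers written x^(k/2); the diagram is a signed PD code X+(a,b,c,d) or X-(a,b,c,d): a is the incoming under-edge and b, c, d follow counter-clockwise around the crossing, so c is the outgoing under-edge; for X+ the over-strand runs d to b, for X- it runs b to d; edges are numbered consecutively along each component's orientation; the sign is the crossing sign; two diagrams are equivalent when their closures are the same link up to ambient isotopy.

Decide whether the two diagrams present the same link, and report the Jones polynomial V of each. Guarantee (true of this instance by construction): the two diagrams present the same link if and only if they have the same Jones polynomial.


same link: yes
V(D1) = 1  [14 crossings, <D> = A^-6, w = -2]
V(D2) = 1  [12 crossings, <D> = 1, w = 0]
insight: one V(x) for all 2 diagrams — one class (guaranteed)


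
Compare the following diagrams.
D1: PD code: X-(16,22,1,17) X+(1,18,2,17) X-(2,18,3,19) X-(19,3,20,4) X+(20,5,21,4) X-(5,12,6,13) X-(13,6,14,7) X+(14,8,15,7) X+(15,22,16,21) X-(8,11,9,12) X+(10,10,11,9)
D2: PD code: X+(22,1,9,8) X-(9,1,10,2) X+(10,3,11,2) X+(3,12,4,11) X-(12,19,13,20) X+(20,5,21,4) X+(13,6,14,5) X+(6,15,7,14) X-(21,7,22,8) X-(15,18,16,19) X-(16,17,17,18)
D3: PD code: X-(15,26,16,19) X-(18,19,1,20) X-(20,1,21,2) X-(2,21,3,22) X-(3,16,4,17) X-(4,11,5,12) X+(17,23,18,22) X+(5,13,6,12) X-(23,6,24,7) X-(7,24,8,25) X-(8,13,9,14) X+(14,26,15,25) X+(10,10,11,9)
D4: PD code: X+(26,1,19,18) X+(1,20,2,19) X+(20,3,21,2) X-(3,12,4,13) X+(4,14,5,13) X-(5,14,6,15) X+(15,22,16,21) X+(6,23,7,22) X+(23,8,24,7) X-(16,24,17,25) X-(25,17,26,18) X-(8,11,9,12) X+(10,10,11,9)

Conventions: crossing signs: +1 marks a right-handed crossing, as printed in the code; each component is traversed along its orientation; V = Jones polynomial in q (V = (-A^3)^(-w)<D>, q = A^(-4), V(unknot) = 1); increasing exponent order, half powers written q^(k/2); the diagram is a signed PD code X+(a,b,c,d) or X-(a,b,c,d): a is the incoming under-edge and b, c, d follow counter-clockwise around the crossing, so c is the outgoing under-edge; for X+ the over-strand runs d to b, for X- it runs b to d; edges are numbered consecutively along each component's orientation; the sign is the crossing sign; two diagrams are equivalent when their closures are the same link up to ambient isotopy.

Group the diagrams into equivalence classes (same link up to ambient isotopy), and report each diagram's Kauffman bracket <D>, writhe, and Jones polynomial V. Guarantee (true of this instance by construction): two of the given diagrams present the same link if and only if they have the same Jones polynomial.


classes: {D1} | {D2, D4} | {D3}
V(D1) = -q^(-1/2) - q^(1/2)  [11 crossings, <D> = A^-5 + A^-1, w = -1]
V(D2) = -q^(1/2) + q^(3/2) - q^(5/2) - q^(9/2)  [11 crossings, <D> = A^-15 + A^-7 - A^-3 + A, w = +1]
V(D3) = -q^(-15/2) + 2q^(-13/2) - 2q^(-11/2) + 2q^(-9/2) - 3q^(-7/2) + q^(-5/2) - q^(-3/2)  [13 crossings, <D> = A^-9 - A^-5 + 3A^-1 - 2A^3 + 2A^7 - 2A^11 + A^15, w = -5]
D4 (bracket A^-9 + A^-1 - A^3 + A^7; 13 crossings at w = +3): V = -q^(1/2) + q^(3/2) - q^(5/2) - q^(9/2)
insight: comparing 4 Jones polynomials yields 3 groups


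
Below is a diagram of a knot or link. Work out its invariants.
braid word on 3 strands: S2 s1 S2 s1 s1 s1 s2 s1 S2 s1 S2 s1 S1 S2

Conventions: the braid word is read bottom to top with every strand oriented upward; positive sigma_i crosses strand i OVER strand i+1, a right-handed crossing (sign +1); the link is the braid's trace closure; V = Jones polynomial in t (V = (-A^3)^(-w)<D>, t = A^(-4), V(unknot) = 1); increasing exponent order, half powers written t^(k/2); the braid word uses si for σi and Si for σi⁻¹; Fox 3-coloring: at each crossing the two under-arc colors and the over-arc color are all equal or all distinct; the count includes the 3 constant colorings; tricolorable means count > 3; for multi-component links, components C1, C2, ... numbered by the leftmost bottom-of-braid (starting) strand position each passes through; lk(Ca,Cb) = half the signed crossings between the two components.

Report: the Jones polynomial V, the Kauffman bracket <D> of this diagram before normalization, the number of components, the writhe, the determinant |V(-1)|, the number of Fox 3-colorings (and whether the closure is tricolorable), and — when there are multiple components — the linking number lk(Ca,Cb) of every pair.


V = -t^-1 + 2 - t + 2t^2 - t^3 + t^4 - t^5
<D> = -A^-14 + A^-10 - A^-6 + 2A^-2 - A^2 + 2A^6 - A^10 (w = +2)
1 component over 14 crossings, w = +2
9 Fox colorings among 3^14, |V(-1)| = 9: tricolorable
why: the span of V is 6, forcing >= 6 crossings in any diagram


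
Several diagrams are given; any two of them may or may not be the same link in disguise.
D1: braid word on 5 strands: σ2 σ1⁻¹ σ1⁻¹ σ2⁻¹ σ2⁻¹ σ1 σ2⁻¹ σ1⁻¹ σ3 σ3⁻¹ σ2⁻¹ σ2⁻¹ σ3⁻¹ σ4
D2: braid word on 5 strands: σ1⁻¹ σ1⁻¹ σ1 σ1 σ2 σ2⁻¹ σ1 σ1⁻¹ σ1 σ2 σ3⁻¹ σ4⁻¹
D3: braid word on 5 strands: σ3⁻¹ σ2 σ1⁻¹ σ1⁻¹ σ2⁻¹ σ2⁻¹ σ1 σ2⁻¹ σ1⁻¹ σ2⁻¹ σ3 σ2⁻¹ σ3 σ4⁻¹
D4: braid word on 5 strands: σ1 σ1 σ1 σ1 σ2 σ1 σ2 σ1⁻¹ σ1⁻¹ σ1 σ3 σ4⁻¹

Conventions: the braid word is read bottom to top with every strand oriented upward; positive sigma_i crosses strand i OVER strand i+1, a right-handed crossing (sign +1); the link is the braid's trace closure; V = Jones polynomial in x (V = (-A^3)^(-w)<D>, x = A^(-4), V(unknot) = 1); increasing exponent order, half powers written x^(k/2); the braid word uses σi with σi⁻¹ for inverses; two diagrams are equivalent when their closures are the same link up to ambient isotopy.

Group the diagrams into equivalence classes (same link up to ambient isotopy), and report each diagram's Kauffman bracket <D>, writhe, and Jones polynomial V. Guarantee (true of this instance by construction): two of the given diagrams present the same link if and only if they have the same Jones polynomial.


classes: {D1, D3} | {D2} | {D4}
V(D1) = x^-8 - 2x^-7 + x^-6 - 2x^-5 + 2x^-4 + x^-2  [14 crossings, <D> = A^-10 + 2A^-2 - 2A^2 + A^6 - 2A^10 + A^14, w = -6]
D2 (bracket 1; 12 crossings at w = 0): V = 1
V(D3) = x^-8 - 2x^-7 + x^-6 - 2x^-5 + 2x^-4 + x^-2  (w -6, c 14, <D> = A^-10 + 2A^-2 - 2A^2 + A^6 - 2A^10 + A^14)
V(D4) = x^2 + x^4 - x^5 + x^6 - x^7  [12 crossings, <D> = -A^-10 + A^-6 - A^-2 + A^2 + A^10, w = +6]
note: V(x) takes 3 values over 4 diagrams, fixing the grouping


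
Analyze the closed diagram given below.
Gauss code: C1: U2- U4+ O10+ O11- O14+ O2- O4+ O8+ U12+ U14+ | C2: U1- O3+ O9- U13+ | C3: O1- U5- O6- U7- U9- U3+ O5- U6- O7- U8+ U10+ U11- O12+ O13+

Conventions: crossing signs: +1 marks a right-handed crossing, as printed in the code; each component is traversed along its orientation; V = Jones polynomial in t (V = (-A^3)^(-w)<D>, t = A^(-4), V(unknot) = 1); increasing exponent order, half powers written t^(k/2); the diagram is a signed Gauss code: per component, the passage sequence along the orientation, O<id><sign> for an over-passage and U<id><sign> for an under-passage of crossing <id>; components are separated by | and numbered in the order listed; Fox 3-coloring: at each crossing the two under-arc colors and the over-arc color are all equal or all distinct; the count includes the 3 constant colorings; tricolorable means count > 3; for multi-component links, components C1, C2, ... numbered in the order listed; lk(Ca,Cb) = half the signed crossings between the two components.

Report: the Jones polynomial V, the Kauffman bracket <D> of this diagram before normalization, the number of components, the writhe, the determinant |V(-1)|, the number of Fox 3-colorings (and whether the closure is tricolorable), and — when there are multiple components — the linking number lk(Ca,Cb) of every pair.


V = -t^-4 + t^-1 + 2 + t + t^2
<D> = A^-8 + A^-4 + 2 + A^4 - A^16 (w = 0)
3 components over 14 crossings, w = 0
lk(C1,C2): 0
lk(C1,C3) = +1
linking number lk(C2,C3) = 0
27 Fox colorings among 3^14, |V(-1)| = 0: tricolorable
why: |V(-1)| = 0: so tricolorable, since 3 divides 0


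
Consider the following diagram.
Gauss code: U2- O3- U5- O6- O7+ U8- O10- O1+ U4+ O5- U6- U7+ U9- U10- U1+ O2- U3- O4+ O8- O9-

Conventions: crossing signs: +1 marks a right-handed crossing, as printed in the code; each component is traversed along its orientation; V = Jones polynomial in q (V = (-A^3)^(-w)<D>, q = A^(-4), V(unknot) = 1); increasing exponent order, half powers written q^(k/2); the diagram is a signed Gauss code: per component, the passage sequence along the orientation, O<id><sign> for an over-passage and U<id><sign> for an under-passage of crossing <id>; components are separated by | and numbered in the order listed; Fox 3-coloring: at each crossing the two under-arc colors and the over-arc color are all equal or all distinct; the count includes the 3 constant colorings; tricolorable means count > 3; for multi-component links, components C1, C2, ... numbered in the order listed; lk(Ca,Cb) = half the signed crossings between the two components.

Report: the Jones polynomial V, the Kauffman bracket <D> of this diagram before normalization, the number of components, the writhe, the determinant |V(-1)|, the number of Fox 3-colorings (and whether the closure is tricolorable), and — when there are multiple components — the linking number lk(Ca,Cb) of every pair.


V(q) = -q^-4 + q^-3 + q^-1
bracket: A^-8 + 1 - A^4, w = -4
1 component, writhe -4, over 10 crossings
det 3, colorings 9 of 3^10 — tricolorable
observation: the span of V is 3, forcing >= 3 crossings in any diagram


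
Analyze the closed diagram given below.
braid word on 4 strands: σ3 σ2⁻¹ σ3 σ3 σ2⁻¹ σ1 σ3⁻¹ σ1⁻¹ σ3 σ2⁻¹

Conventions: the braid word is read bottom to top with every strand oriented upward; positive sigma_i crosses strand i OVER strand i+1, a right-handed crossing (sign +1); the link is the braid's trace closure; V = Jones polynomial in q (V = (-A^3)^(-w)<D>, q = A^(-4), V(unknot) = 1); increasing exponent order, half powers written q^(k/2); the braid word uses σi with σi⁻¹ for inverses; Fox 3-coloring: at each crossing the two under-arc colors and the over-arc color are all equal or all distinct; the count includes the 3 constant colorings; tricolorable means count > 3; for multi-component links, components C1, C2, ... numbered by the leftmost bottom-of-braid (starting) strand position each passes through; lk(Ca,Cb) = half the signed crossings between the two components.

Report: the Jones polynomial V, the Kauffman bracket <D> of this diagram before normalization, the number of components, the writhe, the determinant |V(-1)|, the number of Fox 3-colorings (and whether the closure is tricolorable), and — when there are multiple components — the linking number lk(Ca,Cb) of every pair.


V = q^(-7/2) - q^(-5/2) - q^(-1/2) - q^(1/2) - q^(5/2) + q^(7/2)
<D> = A^-14 - A^-10 - A^-2 - A^2 - A^10 + A^14 (w = 0)
2 components over 10 crossings, w = 0
lk(C1,C2): 0
9 Fox colorings among 3^11, |V(-1)| = 0: tricolorable
why: V is palindromic (span 7, det 0): q -> 1/q fixes it; necessary, not sufficient, for amphichirality
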